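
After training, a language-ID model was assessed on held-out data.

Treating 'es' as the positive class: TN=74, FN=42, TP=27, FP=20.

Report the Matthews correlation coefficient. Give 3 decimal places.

0.195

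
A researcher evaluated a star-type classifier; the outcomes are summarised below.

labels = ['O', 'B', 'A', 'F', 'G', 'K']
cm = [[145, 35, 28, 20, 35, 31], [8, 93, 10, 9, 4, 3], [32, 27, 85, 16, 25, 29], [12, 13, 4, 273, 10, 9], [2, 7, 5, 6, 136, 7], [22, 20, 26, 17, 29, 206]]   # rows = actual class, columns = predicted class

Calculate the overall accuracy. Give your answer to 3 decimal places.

0.652

Accuracy = trace / total = (145+93+85+273+136+206=938) / 1439 = 938/1439 = 0.652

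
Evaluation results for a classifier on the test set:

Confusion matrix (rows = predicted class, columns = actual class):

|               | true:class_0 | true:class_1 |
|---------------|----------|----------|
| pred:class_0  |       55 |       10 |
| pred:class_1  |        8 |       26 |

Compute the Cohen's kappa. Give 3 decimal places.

Observed agreement pₒ = trace/N = 81/99 = 0.8182
Expected agreement pₑ = Σ (rowᵢ·colᵢ)/N² = (63·65 + 36·34)/99² = 0.5427
κ = (pₒ − pₑ)/(1 − pₑ) = (0.8182 − 0.5427)/(1 − 0.5427) = 0.602

0.602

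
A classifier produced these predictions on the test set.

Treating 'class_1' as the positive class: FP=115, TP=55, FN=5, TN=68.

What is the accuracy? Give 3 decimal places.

Accuracy = (TP+TN)/N = (55+68)/243 = 0.506

0.506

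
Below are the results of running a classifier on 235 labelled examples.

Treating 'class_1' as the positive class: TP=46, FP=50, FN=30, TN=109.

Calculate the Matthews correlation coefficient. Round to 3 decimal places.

MCC = (TP·TN − FP·FN) / √((TP+FP)(TP+FN)(TN+FP)(TN+FN))
Numerator = 46·109 − 50·30 = 3514
Denominator = √(96·76·159·139) = √161248896 = 12698.3816
MCC = 3514 / 12698.3816 = 0.277

0.277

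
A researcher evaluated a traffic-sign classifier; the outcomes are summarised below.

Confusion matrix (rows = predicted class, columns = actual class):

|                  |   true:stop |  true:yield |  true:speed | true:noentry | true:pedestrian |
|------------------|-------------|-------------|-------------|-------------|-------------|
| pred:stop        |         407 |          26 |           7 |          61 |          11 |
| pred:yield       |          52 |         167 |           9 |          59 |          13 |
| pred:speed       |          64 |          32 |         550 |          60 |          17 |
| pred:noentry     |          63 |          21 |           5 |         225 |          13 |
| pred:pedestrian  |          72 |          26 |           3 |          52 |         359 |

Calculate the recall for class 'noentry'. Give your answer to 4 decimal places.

recall = TP/(TP+FN).
noentry: TP=225, FN=61+59+60+52=232 → 225/457 = 0.49234

0.4923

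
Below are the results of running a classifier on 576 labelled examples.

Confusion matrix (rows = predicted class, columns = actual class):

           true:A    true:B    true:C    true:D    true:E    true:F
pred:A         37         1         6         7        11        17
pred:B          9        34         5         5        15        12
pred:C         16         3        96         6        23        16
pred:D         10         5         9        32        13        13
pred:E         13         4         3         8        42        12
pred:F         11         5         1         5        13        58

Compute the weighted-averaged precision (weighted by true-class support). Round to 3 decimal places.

0.527

Per-class precision (TP/(TP+FP)):
  A: TP=37, FP=1+6+7+11+17=42 → 37/79 = 0.4684
  B: TP=34, FP=9+5+5+15+12=46 → 34/80 = 0.4250
  C: TP=96, FP=16+3+6+23+16=64 → 96/160 = 0.6000
  D: TP=32, FP=10+5+9+13+13=50 → 32/82 = 0.3902
  E: TP=42, FP=13+4+3+8+12=40 → 42/82 = 0.5122
  F: TP=58, FP=11+5+1+5+13=35 → 58/93 = 0.6237
Weighted-precision = Σ (supportᵢ/N)·precisionᵢ with N=576: (96/576)·0.4684 + (52/576)·0.4250 + (120/576)·0.6000 + (63/576)·0.3902 + (117/576)·0.5122 + (128/576)·0.6237 = 0.527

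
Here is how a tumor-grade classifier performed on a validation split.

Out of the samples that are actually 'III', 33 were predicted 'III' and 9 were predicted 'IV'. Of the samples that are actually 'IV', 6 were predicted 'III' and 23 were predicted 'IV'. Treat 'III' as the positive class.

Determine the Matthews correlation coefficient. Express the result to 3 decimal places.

MCC = (TP·TN − FP·FN) / √((TP+FP)(TP+FN)(TN+FP)(TN+FN))
Numerator = 33·23 − 6·9 = 705
Denominator = √(39·42·29·32) = √1520064 = 1232.9088
MCC = 705 / 1232.9088 = 0.572

0.572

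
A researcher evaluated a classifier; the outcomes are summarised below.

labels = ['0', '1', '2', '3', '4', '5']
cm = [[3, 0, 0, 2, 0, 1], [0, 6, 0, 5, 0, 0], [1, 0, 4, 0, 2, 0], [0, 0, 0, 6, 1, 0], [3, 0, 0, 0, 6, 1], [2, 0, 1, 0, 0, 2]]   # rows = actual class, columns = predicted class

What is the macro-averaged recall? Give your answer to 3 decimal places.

0.579

Per-class recall (TP/(TP+FN)):
  0: TP=3, FN=0+0+2+0+1=3 → 3/6 = 0.5000
  1: TP=6, FN=0+0+5+0+0=5 → 6/11 = 0.5455
  2: TP=4, FN=1+0+0+2+0=3 → 4/7 = 0.5714
  3: TP=6, FN=0+0+0+1+0=1 → 6/7 = 0.8571
  4: TP=6, FN=3+0+0+0+1=4 → 6/10 = 0.6000
  5: TP=2, FN=2+0+1+0+0=3 → 2/5 = 0.4000
Macro-recall = mean = (0.5000 + 0.5455 + 0.5714 + 0.8571 + 0.6000 + 0.4000) / 6 = 0.579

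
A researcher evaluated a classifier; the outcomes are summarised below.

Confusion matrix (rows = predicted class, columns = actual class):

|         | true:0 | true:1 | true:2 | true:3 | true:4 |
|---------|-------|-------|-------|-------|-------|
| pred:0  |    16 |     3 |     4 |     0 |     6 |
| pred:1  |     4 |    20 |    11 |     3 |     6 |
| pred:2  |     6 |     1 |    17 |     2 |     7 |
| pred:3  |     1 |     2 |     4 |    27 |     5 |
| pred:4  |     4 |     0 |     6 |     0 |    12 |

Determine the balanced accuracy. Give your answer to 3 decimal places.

Balanced accuracy = mean of per-class recall.
  0: recall = 16/31 = 0.5161
  1: recall = 20/26 = 0.7692
  2: recall = 17/42 = 0.4048
  3: recall = 27/32 = 0.8438
  4: recall = 12/36 = 0.3333
Mean = (0.5161 + 0.7692 + 0.4048 + 0.8438 + 0.3333) / 5 = 0.573

0.573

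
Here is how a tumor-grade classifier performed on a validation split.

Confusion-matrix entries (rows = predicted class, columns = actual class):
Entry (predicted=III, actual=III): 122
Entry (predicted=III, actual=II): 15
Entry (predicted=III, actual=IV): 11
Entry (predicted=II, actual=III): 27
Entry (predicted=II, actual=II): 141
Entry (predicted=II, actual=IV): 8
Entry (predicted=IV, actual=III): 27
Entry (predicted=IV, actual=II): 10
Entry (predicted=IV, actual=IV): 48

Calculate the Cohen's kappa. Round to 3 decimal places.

Observed agreement pₒ = trace/N = 311/409 = 0.7604
Expected agreement pₑ = Σ (rowᵢ·colᵢ)/N² = (176·148 + 166·176 + 67·85)/409² = 0.3644
κ = (pₒ − pₑ)/(1 − pₑ) = (0.7604 − 0.3644)/(1 − 0.3644) = 0.623

0.623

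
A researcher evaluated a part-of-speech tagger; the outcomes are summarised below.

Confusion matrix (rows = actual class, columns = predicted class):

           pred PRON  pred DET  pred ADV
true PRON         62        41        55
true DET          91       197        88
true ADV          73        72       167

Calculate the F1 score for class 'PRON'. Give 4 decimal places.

0.3229

Take TP from the diagonal, FP from the rest of the 'PRON' prediction marginal, FN from the rest of the 'PRON' actual marginal.
F1 score = 2·TP/(2·TP+FP+FN).
PRON: TP=62, FP=91+73=164, FN=41+55=96 → 124/384 = 0.32292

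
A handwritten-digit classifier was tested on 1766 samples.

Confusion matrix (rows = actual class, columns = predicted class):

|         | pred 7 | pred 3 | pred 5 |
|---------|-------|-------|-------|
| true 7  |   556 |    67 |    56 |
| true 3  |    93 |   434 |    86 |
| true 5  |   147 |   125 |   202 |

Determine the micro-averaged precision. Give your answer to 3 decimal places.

0.675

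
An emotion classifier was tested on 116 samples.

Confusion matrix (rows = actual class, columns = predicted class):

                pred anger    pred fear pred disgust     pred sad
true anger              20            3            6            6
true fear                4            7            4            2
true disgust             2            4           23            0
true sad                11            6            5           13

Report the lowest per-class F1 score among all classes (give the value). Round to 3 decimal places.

0.378

Per-class F1 score (2·TP/(2·TP+FP+FN)):
  anger: TP=20, FP=4+2+11=17, FN=3+6+6=15 → 40/72 = 0.5556
  fear: TP=7, FP=3+4+6=13, FN=4+4+2=10 → 14/37 = 0.3784
  disgust: TP=23, FP=6+4+5=15, FN=2+4+0=6 → 46/67 = 0.6866
  sad: TP=13, FP=6+2+0=8, FN=11+6+5=22 → 26/56 = 0.4643
Lowest is class 'fear' with F1 score = 0.378.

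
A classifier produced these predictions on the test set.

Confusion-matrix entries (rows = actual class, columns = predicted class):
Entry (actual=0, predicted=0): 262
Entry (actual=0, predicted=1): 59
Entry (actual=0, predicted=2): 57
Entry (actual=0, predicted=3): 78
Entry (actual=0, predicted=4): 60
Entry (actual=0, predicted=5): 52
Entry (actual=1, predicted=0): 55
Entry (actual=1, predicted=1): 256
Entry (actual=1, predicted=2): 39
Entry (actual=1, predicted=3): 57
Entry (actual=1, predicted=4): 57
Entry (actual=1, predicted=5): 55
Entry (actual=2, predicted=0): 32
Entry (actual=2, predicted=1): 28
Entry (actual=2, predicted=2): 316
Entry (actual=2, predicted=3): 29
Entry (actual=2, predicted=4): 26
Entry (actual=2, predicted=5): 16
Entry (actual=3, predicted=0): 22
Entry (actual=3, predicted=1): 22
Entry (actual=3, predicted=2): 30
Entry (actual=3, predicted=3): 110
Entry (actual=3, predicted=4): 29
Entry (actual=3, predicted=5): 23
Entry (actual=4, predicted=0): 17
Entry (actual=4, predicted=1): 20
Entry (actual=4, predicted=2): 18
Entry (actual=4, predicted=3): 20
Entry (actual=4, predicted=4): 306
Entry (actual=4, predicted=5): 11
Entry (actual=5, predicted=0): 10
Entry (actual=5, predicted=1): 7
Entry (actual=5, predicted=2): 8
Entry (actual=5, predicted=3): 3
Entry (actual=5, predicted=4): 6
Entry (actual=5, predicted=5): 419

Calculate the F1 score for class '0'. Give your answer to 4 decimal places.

0.5424

Treat '0' as positive and all other classes as negative.
F1 score = 2·TP/(2·TP+FP+FN).
0: TP=262, FP=55+32+22+17+10=136, FN=59+57+78+60+52=306 → 524/966 = 0.54244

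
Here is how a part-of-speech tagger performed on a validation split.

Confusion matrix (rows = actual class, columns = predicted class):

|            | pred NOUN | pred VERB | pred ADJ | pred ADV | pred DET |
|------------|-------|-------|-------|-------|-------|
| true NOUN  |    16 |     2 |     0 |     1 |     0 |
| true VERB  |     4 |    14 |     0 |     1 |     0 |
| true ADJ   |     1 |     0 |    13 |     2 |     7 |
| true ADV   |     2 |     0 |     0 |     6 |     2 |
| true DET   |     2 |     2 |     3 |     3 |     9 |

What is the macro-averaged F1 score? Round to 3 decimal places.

Per-class F1 score (2·TP/(2·TP+FP+FN)):
  NOUN: TP=16, FP=4+1+2+2=9, FN=2+0+1+0=3 → 32/44 = 0.7273
  VERB: TP=14, FP=2+0+0+2=4, FN=4+0+1+0=5 → 28/37 = 0.7568
  ADJ: TP=13, FP=0+0+0+3=3, FN=1+0+2+7=10 → 26/39 = 0.6667
  ADV: TP=6, FP=1+1+2+3=7, FN=2+0+0+2=4 → 12/23 = 0.5217
  DET: TP=9, FP=0+0+7+2=9, FN=2+2+3+3=10 → 18/37 = 0.4865
Macro-F1 score = mean = (0.7273 + 0.7568 + 0.6667 + 0.5217 + 0.4865) / 5 = 0.632

0.632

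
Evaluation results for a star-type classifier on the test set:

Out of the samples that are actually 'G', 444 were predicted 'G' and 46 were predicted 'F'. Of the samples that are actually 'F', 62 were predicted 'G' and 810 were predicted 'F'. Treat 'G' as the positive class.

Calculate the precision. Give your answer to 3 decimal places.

Precision = TP/(TP+FP) = 444/(444+62) = 444/506 = 0.877

0.877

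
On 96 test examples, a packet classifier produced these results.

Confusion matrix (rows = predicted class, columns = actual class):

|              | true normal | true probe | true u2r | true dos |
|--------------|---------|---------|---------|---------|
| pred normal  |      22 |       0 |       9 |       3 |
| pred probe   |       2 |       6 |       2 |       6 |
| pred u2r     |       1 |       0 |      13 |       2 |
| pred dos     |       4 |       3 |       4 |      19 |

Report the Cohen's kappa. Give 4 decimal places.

0.4871

Observed agreement pₒ = trace/N = 60/96 = 0.62500
Expected agreement pₑ = Σ (rowᵢ·colᵢ)/N² = (29·34 + 9·16 + 28·16 + 30·30)/96² = 0.26888
κ = (pₒ − pₑ)/(1 − pₑ) = (0.62500 − 0.26888)/(1 − 0.26888) = 0.4871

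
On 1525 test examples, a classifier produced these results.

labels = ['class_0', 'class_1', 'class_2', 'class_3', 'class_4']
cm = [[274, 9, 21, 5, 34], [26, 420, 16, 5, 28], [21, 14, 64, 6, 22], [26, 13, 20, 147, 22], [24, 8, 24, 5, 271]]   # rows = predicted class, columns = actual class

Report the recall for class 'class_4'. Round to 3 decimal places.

One-vs-rest for 'class_4': TP = diagonal; FP = other classes predicted 'class_4'; FN = 'class_4' predicted as other.
recall = TP/(TP+FN).
class_4: TP=271, FN=34+28+22+22=106 → 271/377 = 0.7188

0.719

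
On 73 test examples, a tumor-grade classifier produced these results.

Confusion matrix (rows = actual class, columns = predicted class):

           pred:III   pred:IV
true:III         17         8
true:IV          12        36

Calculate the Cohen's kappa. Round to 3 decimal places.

0.414

Observed agreement pₒ = trace/N = 53/73 = 0.7260
Expected agreement pₑ = Σ (rowᵢ·colᵢ)/N² = (25·29 + 48·44)/73² = 0.5324
κ = (pₒ − pₑ)/(1 − pₑ) = (0.7260 − 0.5324)/(1 − 0.5324) = 0.414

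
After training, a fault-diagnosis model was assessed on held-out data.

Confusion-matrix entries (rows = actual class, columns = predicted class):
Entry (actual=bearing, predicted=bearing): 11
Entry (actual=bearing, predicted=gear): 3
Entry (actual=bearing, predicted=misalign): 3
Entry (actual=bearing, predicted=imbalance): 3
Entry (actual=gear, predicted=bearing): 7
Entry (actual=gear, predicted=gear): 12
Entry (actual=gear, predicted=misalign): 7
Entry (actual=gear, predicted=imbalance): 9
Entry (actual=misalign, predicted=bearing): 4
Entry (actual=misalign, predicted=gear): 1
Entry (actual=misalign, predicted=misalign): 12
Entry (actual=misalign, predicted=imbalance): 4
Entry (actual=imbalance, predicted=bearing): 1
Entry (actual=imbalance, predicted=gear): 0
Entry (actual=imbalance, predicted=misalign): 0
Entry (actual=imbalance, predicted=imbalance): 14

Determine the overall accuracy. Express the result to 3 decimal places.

Accuracy = trace / total = (11+12+12+14=49) / 91 = 49/91 = 0.538

0.538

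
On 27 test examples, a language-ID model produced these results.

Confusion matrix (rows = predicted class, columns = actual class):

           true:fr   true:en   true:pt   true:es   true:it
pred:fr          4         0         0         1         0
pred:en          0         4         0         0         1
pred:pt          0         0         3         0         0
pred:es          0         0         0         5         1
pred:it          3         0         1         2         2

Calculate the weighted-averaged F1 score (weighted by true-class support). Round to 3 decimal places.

0.693

Per-class F1 score (2·TP/(2·TP+FP+FN)):
  fr: TP=4, FP=0+0+1+0=1, FN=0+0+0+3=3 → 8/12 = 0.6667
  en: TP=4, FP=0+0+0+1=1, FN=0+0+0+0=0 → 8/9 = 0.8889
  pt: TP=3, FP=0+0+0+0=0, FN=0+0+0+1=1 → 6/7 = 0.8571
  es: TP=5, FP=0+0+0+1=1, FN=1+0+0+2=3 → 10/14 = 0.7143
  it: TP=2, FP=3+0+1+2=6, FN=0+1+0+1=2 → 4/12 = 0.3333
Weighted-F1 score = Σ (supportᵢ/N)·F1 scoreᵢ with N=27: (7/27)·0.6667 + (4/27)·0.8889 + (4/27)·0.8571 + (8/27)·0.7143 + (4/27)·0.3333 = 0.693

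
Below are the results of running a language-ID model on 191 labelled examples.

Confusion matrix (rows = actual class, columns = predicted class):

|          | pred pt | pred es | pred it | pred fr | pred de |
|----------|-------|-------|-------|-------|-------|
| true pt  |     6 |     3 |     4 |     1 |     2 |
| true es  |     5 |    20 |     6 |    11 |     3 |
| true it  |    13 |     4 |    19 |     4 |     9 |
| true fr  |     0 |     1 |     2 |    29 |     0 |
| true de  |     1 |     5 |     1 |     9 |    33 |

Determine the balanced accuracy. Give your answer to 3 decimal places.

Balanced accuracy = mean of per-class recall.
  pt: recall = 6/16 = 0.3750
  es: recall = 20/45 = 0.4444
  it: recall = 19/49 = 0.3878
  fr: recall = 29/32 = 0.9063
  de: recall = 33/49 = 0.6735
Mean = (0.3750 + 0.4444 + 0.3878 + 0.9063 + 0.6735) / 5 = 0.557

0.557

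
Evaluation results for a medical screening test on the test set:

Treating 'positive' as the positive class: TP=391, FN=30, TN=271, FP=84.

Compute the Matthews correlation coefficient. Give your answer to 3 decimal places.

MCC = (TP·TN − FP·FN) / √((TP+FP)(TP+FN)(TN+FP)(TN+FN))
Numerator = 391·271 − 84·30 = 103441
Denominator = √(475·421·355·301) = √21368328625 = 146179.0978
MCC = 103441 / 146179.0978 = 0.708

0.708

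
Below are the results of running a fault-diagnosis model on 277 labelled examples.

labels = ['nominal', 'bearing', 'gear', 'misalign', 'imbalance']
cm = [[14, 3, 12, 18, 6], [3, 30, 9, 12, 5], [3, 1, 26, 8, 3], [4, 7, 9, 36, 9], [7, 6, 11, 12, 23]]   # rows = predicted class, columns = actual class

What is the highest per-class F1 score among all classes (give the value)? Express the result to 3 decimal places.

0.566

Per-class F1 score (2·TP/(2·TP+FP+FN)):
  nominal: TP=14, FP=3+12+18+6=39, FN=3+3+4+7=17 → 28/84 = 0.3333
  bearing: TP=30, FP=3+9+12+5=29, FN=3+1+7+6=17 → 60/106 = 0.5660
  gear: TP=26, FP=3+1+8+3=15, FN=12+9+9+11=41 → 52/108 = 0.4815
  misalign: TP=36, FP=4+7+9+9=29, FN=18+12+8+12=50 → 72/151 = 0.4768
  imbalance: TP=23, FP=7+6+11+12=36, FN=6+5+3+9=23 → 46/105 = 0.4381
Highest is class 'bearing' with F1 score = 0.566.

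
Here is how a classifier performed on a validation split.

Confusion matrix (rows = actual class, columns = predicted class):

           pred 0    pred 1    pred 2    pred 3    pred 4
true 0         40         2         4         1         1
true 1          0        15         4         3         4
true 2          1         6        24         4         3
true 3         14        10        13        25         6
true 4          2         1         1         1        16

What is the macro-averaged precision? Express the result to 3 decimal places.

Per-class precision (TP/(TP+FP)):
  0: TP=40, FP=0+1+14+2=17 → 40/57 = 0.7018
  1: TP=15, FP=2+6+10+1=19 → 15/34 = 0.4412
  2: TP=24, FP=4+4+13+1=22 → 24/46 = 0.5217
  3: TP=25, FP=1+3+4+1=9 → 25/34 = 0.7353
  4: TP=16, FP=1+4+3+6=14 → 16/30 = 0.5333
Macro-precision = mean = (0.7018 + 0.4412 + 0.5217 + 0.7353 + 0.5333) / 5 = 0.587

0.587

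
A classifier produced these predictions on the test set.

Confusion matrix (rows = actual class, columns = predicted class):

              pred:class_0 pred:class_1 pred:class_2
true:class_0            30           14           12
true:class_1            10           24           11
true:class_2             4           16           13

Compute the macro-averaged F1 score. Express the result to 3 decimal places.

0.487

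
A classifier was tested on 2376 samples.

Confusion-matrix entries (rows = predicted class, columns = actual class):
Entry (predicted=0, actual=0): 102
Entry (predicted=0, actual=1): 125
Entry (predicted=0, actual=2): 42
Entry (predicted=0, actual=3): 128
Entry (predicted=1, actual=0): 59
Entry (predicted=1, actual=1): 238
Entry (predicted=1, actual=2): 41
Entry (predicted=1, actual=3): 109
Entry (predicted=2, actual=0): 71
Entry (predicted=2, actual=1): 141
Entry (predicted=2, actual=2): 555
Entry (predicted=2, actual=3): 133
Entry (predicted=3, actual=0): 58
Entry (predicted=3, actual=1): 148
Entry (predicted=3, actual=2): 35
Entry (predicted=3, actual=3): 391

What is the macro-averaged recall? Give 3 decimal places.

Per-class recall (TP/(TP+FN)):
  0: TP=102, FN=59+71+58=188 → 102/290 = 0.3517
  1: TP=238, FN=125+141+148=414 → 238/652 = 0.3650
  2: TP=555, FN=42+41+35=118 → 555/673 = 0.8247
  3: TP=391, FN=128+109+133=370 → 391/761 = 0.5138
Macro-recall = mean = (0.3517 + 0.3650 + 0.8247 + 0.5138) / 4 = 0.514

0.514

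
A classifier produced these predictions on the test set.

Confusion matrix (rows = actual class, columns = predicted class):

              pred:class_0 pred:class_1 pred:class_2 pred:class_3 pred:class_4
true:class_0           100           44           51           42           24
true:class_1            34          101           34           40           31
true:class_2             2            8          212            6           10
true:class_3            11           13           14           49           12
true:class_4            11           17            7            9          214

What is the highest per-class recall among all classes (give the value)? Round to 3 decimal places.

0.891

Per-class recall (TP/(TP+FN)):
  class_0: TP=100, FN=44+51+42+24=161 → 100/261 = 0.3831
  class_1: TP=101, FN=34+34+40+31=139 → 101/240 = 0.4208
  class_2: TP=212, FN=2+8+6+10=26 → 212/238 = 0.8908
  class_3: TP=49, FN=11+13+14+12=50 → 49/99 = 0.4949
  class_4: TP=214, FN=11+17+7+9=44 → 214/258 = 0.8295
Highest is class 'class_2' with recall = 0.891.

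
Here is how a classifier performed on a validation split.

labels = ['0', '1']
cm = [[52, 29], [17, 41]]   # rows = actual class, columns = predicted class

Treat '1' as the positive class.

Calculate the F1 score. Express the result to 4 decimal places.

Precision = TP/(TP+FP) = 41/70 = 0.5857
Recall = TP/(TP+FN) = 41/58 = 0.7069
F1 = 2·TP/(2·TP+FP+FN) = 82/128 = 0.6406

0.6406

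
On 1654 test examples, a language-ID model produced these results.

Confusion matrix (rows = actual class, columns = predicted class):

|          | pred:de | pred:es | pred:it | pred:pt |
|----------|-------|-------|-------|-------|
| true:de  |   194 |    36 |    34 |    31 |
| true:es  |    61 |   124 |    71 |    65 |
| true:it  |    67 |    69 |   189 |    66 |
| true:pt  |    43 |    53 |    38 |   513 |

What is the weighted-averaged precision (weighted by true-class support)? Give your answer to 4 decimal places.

Per-class precision (TP/(TP+FP)):
  de: TP=194, FP=61+67+43=171 → 194/365 = 0.53151
  es: TP=124, FP=36+69+53=158 → 124/282 = 0.43972
  it: TP=189, FP=34+71+38=143 → 189/332 = 0.56928
  pt: TP=513, FP=31+65+66=162 → 513/675 = 0.76000
Weighted-precision = Σ (supportᵢ/N)·precisionᵢ with N=1654: (295/1654)·0.53151 + (321/1654)·0.43972 + (391/1654)·0.56928 + (647/1654)·0.76000 = 0.6120

0.6120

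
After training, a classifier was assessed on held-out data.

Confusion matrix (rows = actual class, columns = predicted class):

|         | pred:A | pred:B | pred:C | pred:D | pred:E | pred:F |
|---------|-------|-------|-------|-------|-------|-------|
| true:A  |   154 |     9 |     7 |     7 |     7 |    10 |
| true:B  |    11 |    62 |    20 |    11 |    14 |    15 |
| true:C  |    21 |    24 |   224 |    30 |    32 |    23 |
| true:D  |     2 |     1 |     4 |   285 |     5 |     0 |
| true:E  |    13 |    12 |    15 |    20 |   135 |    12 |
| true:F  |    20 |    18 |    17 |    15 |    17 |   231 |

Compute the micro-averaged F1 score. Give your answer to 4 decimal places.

0.7259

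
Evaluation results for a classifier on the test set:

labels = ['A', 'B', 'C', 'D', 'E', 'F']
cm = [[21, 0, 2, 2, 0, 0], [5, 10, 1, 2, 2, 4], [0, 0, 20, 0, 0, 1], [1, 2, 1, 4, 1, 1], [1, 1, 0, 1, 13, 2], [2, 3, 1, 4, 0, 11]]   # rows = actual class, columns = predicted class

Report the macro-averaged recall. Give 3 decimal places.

Per-class recall (TP/(TP+FN)):
  A: TP=21, FN=0+2+2+0+0=4 → 21/25 = 0.8400
  B: TP=10, FN=5+1+2+2+4=14 → 10/24 = 0.4167
  C: TP=20, FN=0+0+0+0+1=1 → 20/21 = 0.9524
  D: TP=4, FN=1+2+1+1+1=6 → 4/10 = 0.4000
  E: TP=13, FN=1+1+0+1+2=5 → 13/18 = 0.7222
  F: TP=11, FN=2+3+1+4+0=10 → 11/21 = 0.5238
Macro-recall = mean = (0.8400 + 0.4167 + 0.9524 + 0.4000 + 0.7222 + 0.5238) / 6 = 0.643

0.643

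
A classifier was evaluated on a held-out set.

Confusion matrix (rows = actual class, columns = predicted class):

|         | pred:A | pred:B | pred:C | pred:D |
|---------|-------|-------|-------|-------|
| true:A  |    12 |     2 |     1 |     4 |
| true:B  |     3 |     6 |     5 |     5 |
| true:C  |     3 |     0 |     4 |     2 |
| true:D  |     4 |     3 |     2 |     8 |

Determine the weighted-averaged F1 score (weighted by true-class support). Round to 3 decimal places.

0.464

Per-class F1 score (2·TP/(2·TP+FP+FN)):
  A: TP=12, FP=3+3+4=10, FN=2+1+4=7 → 24/41 = 0.5854
  B: TP=6, FP=2+0+3=5, FN=3+5+5=13 → 12/30 = 0.4000
  C: TP=4, FP=1+5+2=8, FN=3+0+2=5 → 8/21 = 0.3810
  D: TP=8, FP=4+5+2=11, FN=4+3+2=9 → 16/36 = 0.4444
Weighted-F1 score = Σ (supportᵢ/N)·F1 scoreᵢ with N=64: (19/64)·0.5854 + (19/64)·0.4000 + (9/64)·0.3810 + (17/64)·0.4444 = 0.464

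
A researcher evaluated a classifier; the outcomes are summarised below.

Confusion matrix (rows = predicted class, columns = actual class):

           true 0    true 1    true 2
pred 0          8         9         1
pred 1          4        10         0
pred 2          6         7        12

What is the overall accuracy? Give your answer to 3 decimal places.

Accuracy = trace / total = (8+10+12=30) / 57 = 30/57 = 0.526

0.526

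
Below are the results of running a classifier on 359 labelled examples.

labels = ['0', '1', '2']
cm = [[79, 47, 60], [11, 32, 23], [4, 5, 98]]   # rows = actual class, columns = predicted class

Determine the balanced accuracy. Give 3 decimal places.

Balanced accuracy = mean of per-class recall.
  0: recall = 79/186 = 0.4247
  1: recall = 32/66 = 0.4848
  2: recall = 98/107 = 0.9159
Mean = (0.4247 + 0.4848 + 0.9159) / 3 = 0.608

0.608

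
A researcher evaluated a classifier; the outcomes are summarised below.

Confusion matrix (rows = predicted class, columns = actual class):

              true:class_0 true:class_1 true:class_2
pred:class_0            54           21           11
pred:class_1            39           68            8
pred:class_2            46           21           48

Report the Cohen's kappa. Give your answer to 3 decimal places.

0.317

Observed agreement pₒ = trace/N = 170/316 = 0.5380
Expected agreement pₑ = Σ (rowᵢ·colᵢ)/N² = (139·86 + 110·115 + 67·115)/316² = 0.3236
κ = (pₒ − pₑ)/(1 − pₑ) = (0.5380 − 0.3236)/(1 − 0.3236) = 0.317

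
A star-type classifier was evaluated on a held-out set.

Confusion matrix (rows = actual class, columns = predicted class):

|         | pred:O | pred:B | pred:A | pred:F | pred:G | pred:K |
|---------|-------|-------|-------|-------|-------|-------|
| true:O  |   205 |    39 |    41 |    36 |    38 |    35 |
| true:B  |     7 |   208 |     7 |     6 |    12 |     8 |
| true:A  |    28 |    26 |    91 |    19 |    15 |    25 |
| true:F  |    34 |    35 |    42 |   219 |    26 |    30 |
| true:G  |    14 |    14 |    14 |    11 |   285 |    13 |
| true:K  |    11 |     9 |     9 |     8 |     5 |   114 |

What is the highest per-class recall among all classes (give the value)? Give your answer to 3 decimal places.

0.839

Per-class recall (TP/(TP+FN)):
  O: TP=205, FN=39+41+36+38+35=189 → 205/394 = 0.5203
  B: TP=208, FN=7+7+6+12+8=40 → 208/248 = 0.8387
  A: TP=91, FN=28+26+19+15+25=113 → 91/204 = 0.4461
  F: TP=219, FN=34+35+42+26+30=167 → 219/386 = 0.5674
  G: TP=285, FN=14+14+14+11+13=66 → 285/351 = 0.8120
  K: TP=114, FN=11+9+9+8+5=42 → 114/156 = 0.7308
Highest is class 'B' with recall = 0.839.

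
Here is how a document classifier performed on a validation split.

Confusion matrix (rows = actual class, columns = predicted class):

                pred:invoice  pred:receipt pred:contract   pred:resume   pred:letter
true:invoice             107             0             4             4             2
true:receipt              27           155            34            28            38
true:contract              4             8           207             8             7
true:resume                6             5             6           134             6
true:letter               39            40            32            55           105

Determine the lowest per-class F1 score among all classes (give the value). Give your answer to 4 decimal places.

0.4895

Per-class F1 score (2·TP/(2·TP+FP+FN)):
  invoice: TP=107, FP=27+4+6+39=76, FN=0+4+4+2=10 → 214/300 = 0.71333
  receipt: TP=155, FP=0+8+5+40=53, FN=27+34+28+38=127 → 310/490 = 0.63265
  contract: TP=207, FP=4+34+6+32=76, FN=4+8+8+7=27 → 414/517 = 0.80077
  resume: TP=134, FP=4+28+8+55=95, FN=6+5+6+6=23 → 268/386 = 0.69430
  letter: TP=105, FP=2+38+7+6=53, FN=39+40+32+55=166 → 210/429 = 0.48951
Lowest is class 'letter' with F1 score = 0.4895.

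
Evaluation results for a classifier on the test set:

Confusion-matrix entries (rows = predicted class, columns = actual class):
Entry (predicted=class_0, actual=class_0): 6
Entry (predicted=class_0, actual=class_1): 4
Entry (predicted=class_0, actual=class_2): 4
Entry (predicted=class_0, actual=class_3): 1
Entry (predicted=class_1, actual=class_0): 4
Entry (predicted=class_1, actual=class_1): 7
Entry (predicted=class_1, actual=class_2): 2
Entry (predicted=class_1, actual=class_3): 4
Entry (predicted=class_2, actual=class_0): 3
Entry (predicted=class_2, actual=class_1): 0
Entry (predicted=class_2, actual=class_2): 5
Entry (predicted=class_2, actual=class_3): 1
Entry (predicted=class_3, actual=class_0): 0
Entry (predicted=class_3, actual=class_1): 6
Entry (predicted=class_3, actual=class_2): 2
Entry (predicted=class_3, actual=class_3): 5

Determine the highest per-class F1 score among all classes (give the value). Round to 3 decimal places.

0.455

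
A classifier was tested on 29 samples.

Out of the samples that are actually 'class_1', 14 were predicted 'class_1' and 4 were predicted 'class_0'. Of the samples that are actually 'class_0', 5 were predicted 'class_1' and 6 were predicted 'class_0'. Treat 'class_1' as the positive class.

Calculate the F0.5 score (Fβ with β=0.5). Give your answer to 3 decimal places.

Fβ = (1+β²)·TP / ((1+β²)·TP + β²·FN + FP), with β²=1/4
= 1.25·14 / (1.25·14 + 0.25·4 + 5) = 0.745

0.745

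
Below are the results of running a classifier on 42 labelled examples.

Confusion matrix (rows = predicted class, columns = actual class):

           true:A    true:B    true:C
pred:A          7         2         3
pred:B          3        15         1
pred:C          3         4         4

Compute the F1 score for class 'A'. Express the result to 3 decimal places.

Take TP from the diagonal, FP from the rest of the 'A' prediction marginal, FN from the rest of the 'A' actual marginal.
F1 score = 2·TP/(2·TP+FP+FN).
A: TP=7, FP=2+3=5, FN=3+3=6 → 14/25 = 0.5600

0.560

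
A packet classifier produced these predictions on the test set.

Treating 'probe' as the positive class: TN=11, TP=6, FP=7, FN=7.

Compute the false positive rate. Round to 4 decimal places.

0.3889

FPR = FP/(FP+TN) = 7/(7+11) = 0.3889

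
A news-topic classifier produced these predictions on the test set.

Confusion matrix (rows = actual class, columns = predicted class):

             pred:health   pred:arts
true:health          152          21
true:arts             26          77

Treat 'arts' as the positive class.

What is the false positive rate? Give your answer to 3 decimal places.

FPR = FP/(FP+TN) = 21/(21+152) = 0.121

0.121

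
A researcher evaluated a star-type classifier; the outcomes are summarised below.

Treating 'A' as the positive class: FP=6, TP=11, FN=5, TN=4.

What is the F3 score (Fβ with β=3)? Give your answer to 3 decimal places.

Fβ = (1+β²)·TP / ((1+β²)·TP + β²·FN + FP), with β²=9
= 10·11 / (10·11 + 9·5 + 6) = 0.683

0.683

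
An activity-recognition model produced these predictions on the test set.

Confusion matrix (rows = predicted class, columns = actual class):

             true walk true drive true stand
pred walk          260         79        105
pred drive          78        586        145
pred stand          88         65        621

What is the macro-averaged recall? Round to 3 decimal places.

0.709

Per-class recall (TP/(TP+FN)):
  walk: TP=260, FN=78+88=166 → 260/426 = 0.6103
  drive: TP=586, FN=79+65=144 → 586/730 = 0.8027
  stand: TP=621, FN=105+145=250 → 621/871 = 0.7130
Macro-recall = mean = (0.6103 + 0.8027 + 0.7130) / 3 = 0.709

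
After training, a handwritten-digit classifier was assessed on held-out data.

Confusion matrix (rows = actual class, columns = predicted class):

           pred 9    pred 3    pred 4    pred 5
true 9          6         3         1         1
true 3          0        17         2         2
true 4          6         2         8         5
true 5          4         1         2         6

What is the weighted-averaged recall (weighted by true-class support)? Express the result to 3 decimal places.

0.561

Per-class recall (TP/(TP+FN)):
  9: TP=6, FN=3+1+1=5 → 6/11 = 0.5455
  3: TP=17, FN=0+2+2=4 → 17/21 = 0.8095
  4: TP=8, FN=6+2+5=13 → 8/21 = 0.3810
  5: TP=6, FN=4+1+2=7 → 6/13 = 0.4615
Weighted-recall = Σ (supportᵢ/N)·recallᵢ with N=66: (11/66)·0.5455 + (21/66)·0.8095 + (21/66)·0.3810 + (13/66)·0.4615 = 0.561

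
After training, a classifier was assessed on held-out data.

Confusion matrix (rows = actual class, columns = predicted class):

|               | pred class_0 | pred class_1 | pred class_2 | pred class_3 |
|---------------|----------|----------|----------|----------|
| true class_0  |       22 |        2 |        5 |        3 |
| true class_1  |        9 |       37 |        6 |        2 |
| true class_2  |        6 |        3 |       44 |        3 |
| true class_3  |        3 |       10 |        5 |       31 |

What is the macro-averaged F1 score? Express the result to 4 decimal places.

0.6931

Per-class F1 score (2·TP/(2·TP+FP+FN)):
  class_0: TP=22, FP=9+6+3=18, FN=2+5+3=10 → 44/72 = 0.61111
  class_1: TP=37, FP=2+3+10=15, FN=9+6+2=17 → 74/106 = 0.69811
  class_2: TP=44, FP=5+6+5=16, FN=6+3+3=12 → 88/116 = 0.75862
  class_3: TP=31, FP=3+2+3=8, FN=3+10+5=18 → 62/88 = 0.70455
Macro-F1 score = mean = (0.61111 + 0.69811 + 0.75862 + 0.70455) / 4 = 0.6931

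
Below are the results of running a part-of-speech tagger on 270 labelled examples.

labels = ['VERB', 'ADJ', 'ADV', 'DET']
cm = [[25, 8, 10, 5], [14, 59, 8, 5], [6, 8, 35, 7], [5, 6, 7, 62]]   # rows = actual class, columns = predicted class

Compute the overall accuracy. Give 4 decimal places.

Accuracy = trace / total = (25+59+35+62=181) / 270 = 181/270 = 0.6704

0.6704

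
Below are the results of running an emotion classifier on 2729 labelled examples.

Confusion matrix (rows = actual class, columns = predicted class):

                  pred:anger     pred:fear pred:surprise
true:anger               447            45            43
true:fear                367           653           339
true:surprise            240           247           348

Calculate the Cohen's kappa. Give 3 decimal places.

Observed agreement pₒ = trace/N = 1448/2729 = 0.5306
Expected agreement pₑ = Σ (rowᵢ·colᵢ)/N² = (535·1054 + 1359·945 + 835·730)/2729² = 0.3300
κ = (pₒ − pₑ)/(1 − pₑ) = (0.5306 − 0.3300)/(1 − 0.3300) = 0.299

0.299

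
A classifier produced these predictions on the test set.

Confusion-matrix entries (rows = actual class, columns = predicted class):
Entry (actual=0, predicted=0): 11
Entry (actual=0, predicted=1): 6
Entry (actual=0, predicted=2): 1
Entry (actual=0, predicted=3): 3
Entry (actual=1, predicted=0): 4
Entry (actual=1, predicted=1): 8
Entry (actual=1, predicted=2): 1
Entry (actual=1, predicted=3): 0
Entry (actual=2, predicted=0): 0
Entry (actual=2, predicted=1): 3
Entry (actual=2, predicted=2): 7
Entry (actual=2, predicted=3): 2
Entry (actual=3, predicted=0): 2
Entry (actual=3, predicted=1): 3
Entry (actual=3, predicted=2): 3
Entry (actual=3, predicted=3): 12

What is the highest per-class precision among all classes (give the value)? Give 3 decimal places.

0.706

Per-class precision (TP/(TP+FP)):
  0: TP=11, FP=4+0+2=6 → 11/17 = 0.6471
  1: TP=8, FP=6+3+3=12 → 8/20 = 0.4000
  2: TP=7, FP=1+1+3=5 → 7/12 = 0.5833
  3: TP=12, FP=3+0+2=5 → 12/17 = 0.7059
Highest is class '3' with precision = 0.706.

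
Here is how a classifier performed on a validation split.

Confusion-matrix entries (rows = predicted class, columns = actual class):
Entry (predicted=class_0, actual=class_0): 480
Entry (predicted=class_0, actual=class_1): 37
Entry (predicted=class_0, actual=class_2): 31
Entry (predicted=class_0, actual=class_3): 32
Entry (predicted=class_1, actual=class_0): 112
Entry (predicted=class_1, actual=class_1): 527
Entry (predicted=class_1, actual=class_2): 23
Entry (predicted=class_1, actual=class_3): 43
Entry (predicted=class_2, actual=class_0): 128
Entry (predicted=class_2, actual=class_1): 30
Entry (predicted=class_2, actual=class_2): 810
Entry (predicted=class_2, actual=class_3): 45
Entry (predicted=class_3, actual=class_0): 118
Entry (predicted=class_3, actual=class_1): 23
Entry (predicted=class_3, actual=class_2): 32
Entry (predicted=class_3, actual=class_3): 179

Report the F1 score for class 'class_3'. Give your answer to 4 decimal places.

0.5499

F1 score = 2·TP/(2·TP+FP+FN).
class_3: TP=179, FP=118+23+32=173, FN=32+43+45=120 → 358/651 = 0.54992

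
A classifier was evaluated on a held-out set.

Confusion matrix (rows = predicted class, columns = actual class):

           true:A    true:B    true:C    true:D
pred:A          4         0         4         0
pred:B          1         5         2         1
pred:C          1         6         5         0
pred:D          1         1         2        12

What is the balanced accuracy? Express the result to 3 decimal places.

0.574

Balanced accuracy = mean of per-class recall.
  A: recall = 4/7 = 0.5714
  B: recall = 5/12 = 0.4167
  C: recall = 5/13 = 0.3846
  D: recall = 12/13 = 0.9231
Mean = (0.5714 + 0.4167 + 0.3846 + 0.9231) / 4 = 0.574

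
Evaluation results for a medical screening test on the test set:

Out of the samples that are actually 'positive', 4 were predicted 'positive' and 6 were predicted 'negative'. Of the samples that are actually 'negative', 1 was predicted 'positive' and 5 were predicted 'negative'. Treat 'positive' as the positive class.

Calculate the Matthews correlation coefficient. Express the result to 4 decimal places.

MCC = (TP·TN − FP·FN) / √((TP+FP)(TP+FN)(TN+FP)(TN+FN))
Numerator = 4·5 − 1·6 = 14
Denominator = √(5·10·6·11) = √3300 = 57.4456
MCC = 14 / 57.4456 = 0.2437

0.2437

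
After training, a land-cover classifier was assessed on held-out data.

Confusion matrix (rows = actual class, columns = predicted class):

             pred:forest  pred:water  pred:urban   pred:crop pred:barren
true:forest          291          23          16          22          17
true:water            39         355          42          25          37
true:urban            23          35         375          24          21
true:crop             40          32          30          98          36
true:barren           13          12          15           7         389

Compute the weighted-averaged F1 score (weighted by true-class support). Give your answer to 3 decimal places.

0.742

Per-class F1 score (2·TP/(2·TP+FP+FN)):
  forest: TP=291, FP=39+23+40+13=115, FN=23+16+22+17=78 → 582/775 = 0.7510
  water: TP=355, FP=23+35+32+12=102, FN=39+42+25+37=143 → 710/955 = 0.7435
  urban: TP=375, FP=16+42+30+15=103, FN=23+35+24+21=103 → 750/956 = 0.7845
  crop: TP=98, FP=22+25+24+7=78, FN=40+32+30+36=138 → 196/412 = 0.4757
  barren: TP=389, FP=17+37+21+36=111, FN=13+12+15+7=47 → 778/936 = 0.8312
Weighted-F1 score = Σ (supportᵢ/N)·F1 scoreᵢ with N=2017: (369/2017)·0.7510 + (498/2017)·0.7435 + (478/2017)·0.7845 + (236/2017)·0.4757 + (436/2017)·0.8312 = 0.742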